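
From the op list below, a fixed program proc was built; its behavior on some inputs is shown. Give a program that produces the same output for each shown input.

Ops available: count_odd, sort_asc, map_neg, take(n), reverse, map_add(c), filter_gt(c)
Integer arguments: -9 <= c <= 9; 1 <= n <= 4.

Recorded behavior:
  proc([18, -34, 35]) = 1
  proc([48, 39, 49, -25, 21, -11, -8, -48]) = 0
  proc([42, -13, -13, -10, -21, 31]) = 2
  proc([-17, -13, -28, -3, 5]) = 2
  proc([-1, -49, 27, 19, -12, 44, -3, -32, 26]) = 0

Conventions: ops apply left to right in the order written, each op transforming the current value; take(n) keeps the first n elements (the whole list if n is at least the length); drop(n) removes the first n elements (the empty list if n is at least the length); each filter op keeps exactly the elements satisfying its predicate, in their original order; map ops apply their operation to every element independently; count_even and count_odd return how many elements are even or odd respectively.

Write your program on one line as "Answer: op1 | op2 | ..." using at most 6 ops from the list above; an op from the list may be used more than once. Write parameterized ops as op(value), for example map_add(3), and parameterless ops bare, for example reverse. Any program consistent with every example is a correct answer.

map_add(8) | reverse | map_neg | take(2) | sort_asc | count_odd

Check, running the answer program on each example:
  [18, -34, 35] -> [26, -26, 43] -> [43, -26, 26] -> [-43, 26, -26] -> [-43, 26] -> [-43, 26] -> 1
  [48, 39, 49, -25, 21, -11, -8, -48] -> [56, 47, 57, -17, 29, -3, 0, -40] -> [-40, 0, -3, 29, -17, 57, 47, 56] -> [40, 0, 3, -29, 17, -57, -47, -56] -> [40, 0] -> [0, 40] -> 0
  [42, -13, -13, -10, -21, 31] -> [50, -5, -5, -2, -13, 39] -> [39, -13, -2, -5, -5, 50] -> [-39, 13, 2, 5, 5, -50] -> [-39, 13] -> [-39, 13] -> 2
  [-17, -13, -28, -3, 5] -> [-9, -5, -20, 5, 13] -> [13, 5, -20, -5, -9] -> [-13, -5, 20, 5, 9] -> [-13, -5] -> [-13, -5] -> 2
  [-1, -49, 27, 19, -12, 44, -3, -32, 26] -> [7, -41, 35, 27, -4, 52, 5, -24, 34] -> [34, -24, 5, 52, -4, 27, 35, -41, 7] -> [-34, 24, -5, -52, 4, -27, -35, 41, -7] -> [-34, 24] -> [-34, 24] -> 0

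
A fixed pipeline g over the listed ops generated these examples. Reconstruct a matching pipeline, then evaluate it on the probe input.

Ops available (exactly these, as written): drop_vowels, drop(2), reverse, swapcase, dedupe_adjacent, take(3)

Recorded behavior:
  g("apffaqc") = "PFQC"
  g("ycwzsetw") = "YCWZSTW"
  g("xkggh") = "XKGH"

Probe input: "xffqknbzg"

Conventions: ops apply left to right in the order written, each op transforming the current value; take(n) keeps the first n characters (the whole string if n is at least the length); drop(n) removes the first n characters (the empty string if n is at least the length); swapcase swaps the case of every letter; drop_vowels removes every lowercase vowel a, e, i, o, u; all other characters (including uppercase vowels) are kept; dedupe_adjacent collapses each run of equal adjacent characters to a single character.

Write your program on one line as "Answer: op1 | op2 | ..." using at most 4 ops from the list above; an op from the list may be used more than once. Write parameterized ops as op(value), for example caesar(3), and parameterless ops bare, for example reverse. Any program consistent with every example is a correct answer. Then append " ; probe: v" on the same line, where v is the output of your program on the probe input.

drop_vowels | dedupe_adjacent | swapcase ; probe: "XFQKNBZG"

Check, running the answer program on each example:
  "apffaqc" -> "pffqc" -> "pfqc" -> "PFQC"
  "ycwzsetw" -> "ycwzstw" -> "ycwzstw" -> "YCWZSTW"
  "xkggh" -> "xkggh" -> "xkgh" -> "XKGH"
  probe: "xffqknbzg" -> "xffqknbzg" -> "xfqknbzg" -> "XFQKNBZG"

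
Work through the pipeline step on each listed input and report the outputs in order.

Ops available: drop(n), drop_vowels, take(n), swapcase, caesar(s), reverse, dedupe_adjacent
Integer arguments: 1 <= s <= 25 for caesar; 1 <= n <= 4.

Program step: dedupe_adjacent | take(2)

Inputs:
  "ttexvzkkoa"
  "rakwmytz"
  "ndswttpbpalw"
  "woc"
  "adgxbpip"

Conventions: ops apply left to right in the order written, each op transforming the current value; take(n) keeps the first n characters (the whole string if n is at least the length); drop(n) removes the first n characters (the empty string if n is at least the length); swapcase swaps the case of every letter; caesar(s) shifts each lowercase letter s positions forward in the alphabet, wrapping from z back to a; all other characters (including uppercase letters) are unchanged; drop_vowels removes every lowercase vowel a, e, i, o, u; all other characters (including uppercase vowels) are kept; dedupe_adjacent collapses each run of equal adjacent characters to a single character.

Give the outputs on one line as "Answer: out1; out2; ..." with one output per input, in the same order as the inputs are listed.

Execution, op by op:
  "ttexvzkkoa" -> "texvzkoa" -> "te"
  "rakwmytz" -> "rakwmytz" -> "ra"
  "ndswttpbpalw" -> "ndswtpbpalw" -> "nd"
  "woc" -> "woc" -> "wo"
  "adgxbpip" -> "adgxbpip" -> "ad"

"te"; "ra"; "nd"; "wo"; "ad"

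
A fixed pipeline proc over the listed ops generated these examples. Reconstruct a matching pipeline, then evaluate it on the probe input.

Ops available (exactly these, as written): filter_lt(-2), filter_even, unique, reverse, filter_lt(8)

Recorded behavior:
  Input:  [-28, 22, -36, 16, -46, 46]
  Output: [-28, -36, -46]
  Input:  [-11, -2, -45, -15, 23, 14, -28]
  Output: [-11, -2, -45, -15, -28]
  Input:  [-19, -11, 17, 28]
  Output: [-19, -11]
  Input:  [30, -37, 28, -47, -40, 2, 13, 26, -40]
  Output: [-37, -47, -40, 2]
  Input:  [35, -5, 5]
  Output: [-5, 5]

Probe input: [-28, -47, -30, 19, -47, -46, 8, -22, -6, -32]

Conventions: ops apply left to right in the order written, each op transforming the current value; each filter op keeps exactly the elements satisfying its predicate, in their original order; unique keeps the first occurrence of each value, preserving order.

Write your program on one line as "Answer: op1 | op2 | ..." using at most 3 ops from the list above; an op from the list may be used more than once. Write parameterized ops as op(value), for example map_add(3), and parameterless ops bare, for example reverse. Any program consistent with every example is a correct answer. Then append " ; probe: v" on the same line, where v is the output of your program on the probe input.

unique | filter_lt(8) ; probe: [-28, -47, -30, -46, -22, -6, -32]

Check, running the answer program on each example:
  [-28, 22, -36, 16, -46, 46] -> [-28, 22, -36, 16, -46, 46] -> [-28, -36, -46]
  [-11, -2, -45, -15, 23, 14, -28] -> [-11, -2, -45, -15, 23, 14, -28] -> [-11, -2, -45, -15, -28]
  [-19, -11, 17, 28] -> [-19, -11, 17, 28] -> [-19, -11]
  [30, -37, 28, -47, -40, 2, 13, 26, -40] -> [30, -37, 28, -47, -40, 2, 13, 26] -> [-37, -47, -40, 2]
  [35, -5, 5] -> [35, -5, 5] -> [-5, 5]
  probe: [-28, -47, -30, 19, -47, -46, 8, -22, -6, -32] -> [-28, -47, -30, 19, -46, 8, -22, -6, -32] -> [-28, -47, -30, -46, -22, -6, -32]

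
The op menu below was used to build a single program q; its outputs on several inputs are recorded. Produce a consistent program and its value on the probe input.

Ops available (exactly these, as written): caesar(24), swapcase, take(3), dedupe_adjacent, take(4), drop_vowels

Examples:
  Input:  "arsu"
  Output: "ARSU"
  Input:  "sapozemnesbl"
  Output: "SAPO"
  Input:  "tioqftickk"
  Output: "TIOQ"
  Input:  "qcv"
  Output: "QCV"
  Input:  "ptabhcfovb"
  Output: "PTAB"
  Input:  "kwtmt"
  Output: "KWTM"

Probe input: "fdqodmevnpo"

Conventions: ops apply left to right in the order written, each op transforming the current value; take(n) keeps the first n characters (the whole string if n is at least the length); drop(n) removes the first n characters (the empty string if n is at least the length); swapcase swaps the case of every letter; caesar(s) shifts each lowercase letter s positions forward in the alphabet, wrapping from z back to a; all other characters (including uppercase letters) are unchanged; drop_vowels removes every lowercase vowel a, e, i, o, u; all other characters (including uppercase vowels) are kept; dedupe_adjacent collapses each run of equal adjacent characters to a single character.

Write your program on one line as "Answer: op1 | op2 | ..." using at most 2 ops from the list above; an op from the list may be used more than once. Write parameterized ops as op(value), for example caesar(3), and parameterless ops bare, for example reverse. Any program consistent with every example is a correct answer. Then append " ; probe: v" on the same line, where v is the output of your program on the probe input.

swapcase | take(4) ; probe: "FDQO"

Check, running the answer program on each example:
  "arsu" -> "ARSU" -> "ARSU"
  "sapozemnesbl" -> "SAPOZEMNESBL" -> "SAPO"
  "tioqftickk" -> "TIOQFTICKK" -> "TIOQ"
  "qcv" -> "QCV" -> "QCV"
  "ptabhcfovb" -> "PTABHCFOVB" -> "PTAB"
  "kwtmt" -> "KWTMT" -> "KWTM"
  probe: "fdqodmevnpo" -> "FDQODMEVNPO" -> "FDQO"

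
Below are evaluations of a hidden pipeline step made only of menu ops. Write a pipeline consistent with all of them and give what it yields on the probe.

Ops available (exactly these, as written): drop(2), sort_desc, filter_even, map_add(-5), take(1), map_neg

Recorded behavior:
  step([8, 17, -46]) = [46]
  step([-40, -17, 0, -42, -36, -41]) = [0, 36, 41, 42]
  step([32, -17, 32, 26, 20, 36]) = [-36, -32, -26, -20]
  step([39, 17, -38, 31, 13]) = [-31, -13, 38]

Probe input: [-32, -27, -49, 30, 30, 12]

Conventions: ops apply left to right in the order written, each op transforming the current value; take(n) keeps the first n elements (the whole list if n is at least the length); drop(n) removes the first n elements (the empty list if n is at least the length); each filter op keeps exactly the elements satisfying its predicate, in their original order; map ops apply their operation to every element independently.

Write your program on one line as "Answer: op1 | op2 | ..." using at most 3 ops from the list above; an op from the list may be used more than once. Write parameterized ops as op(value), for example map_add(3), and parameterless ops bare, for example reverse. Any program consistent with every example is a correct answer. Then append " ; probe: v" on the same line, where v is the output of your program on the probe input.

drop(2) | sort_desc | map_neg ; probe: [-30, -30, -12, 49]

Check, running the answer program on each example:
  [8, 17, -46] -> [-46] -> [-46] -> [46]
  [-40, -17, 0, -42, -36, -41] -> [0, -42, -36, -41] -> [0, -36, -41, -42] -> [0, 36, 41, 42]
  [32, -17, 32, 26, 20, 36] -> [32, 26, 20, 36] -> [36, 32, 26, 20] -> [-36, -32, -26, -20]
  [39, 17, -38, 31, 13] -> [-38, 31, 13] -> [31, 13, -38] -> [-31, -13, 38]
  probe: [-32, -27, -49, 30, 30, 12] -> [-49, 30, 30, 12] -> [30, 30, 12, -49] -> [-30, -30, -12, 49]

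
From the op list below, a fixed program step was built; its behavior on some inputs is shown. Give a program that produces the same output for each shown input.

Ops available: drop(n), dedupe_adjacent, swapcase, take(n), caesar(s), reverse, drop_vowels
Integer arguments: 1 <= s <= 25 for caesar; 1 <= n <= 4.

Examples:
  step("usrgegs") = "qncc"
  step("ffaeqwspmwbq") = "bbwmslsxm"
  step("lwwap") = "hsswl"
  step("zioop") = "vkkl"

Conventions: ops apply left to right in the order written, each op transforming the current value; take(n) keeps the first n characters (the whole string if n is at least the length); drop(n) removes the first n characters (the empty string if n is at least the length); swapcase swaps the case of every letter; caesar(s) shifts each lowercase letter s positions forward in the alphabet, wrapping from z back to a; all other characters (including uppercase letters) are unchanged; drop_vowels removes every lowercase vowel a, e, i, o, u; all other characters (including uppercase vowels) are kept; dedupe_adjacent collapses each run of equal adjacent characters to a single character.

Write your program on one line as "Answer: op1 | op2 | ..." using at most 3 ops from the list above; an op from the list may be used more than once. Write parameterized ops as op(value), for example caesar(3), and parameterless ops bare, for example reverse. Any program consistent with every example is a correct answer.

caesar(13) | caesar(9) | drop_vowels

Check, running the answer program on each example:
  "usrgegs" -> "hfetrtf" -> "qoncaco" -> "qncc"
  "ffaeqwspmwbq" -> "ssnrdjfczjod" -> "bbwamsolisxm" -> "bbwmslsxm"
  "lwwap" -> "yjjnc" -> "hsswl" -> "hsswl"
  "zioop" -> "mvbbc" -> "vekkl" -> "vkkl"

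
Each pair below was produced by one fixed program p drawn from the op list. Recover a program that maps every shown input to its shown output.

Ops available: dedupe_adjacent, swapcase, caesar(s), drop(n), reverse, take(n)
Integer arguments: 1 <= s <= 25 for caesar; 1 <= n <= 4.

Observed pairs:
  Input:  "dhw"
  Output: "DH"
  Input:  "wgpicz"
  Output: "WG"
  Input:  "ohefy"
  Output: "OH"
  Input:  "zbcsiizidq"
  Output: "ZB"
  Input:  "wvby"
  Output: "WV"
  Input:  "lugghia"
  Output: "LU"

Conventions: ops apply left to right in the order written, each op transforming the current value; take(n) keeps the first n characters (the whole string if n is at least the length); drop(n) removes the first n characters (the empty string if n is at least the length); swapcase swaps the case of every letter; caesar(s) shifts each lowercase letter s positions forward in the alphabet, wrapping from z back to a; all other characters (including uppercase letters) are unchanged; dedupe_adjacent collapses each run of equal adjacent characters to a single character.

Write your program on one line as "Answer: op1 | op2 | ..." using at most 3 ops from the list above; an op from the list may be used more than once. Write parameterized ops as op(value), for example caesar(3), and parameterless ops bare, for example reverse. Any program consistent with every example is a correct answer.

take(2) | swapcase

Check, running the answer program on each example:
  "dhw" -> "dh" -> "DH"
  "wgpicz" -> "wg" -> "WG"
  "ohefy" -> "oh" -> "OH"
  "zbcsiizidq" -> "zb" -> "ZB"
  "wvby" -> "wv" -> "WV"
  "lugghia" -> "lu" -> "LU"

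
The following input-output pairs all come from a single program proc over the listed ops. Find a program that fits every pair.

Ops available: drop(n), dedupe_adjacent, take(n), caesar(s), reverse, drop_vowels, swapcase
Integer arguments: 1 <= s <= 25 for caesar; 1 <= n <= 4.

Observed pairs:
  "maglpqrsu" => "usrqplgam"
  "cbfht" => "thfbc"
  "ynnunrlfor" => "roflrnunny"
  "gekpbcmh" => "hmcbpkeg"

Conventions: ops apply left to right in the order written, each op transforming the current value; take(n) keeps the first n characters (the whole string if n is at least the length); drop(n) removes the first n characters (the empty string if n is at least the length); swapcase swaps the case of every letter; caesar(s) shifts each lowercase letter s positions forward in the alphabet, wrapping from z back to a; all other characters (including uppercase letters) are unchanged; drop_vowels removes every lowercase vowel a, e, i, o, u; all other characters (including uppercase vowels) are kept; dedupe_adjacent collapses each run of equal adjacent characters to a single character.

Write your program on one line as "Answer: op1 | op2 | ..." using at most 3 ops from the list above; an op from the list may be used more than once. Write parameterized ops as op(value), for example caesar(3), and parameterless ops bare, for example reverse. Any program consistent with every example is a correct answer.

caesar(14) | reverse | caesar(12)

Check, running the answer program on each example:
  "maglpqrsu" -> "aouzdefgi" -> "igfedzuoa" -> "usrqplgam"
  "cbfht" -> "qptvh" -> "hvtpq" -> "thfbc"
  "ynnunrlfor" -> "mbbibfztcf" -> "fctzfbibbm" -> "roflrnunny"
  "gekpbcmh" -> "usydpqav" -> "vaqpdysu" -> "hmcbpkeg"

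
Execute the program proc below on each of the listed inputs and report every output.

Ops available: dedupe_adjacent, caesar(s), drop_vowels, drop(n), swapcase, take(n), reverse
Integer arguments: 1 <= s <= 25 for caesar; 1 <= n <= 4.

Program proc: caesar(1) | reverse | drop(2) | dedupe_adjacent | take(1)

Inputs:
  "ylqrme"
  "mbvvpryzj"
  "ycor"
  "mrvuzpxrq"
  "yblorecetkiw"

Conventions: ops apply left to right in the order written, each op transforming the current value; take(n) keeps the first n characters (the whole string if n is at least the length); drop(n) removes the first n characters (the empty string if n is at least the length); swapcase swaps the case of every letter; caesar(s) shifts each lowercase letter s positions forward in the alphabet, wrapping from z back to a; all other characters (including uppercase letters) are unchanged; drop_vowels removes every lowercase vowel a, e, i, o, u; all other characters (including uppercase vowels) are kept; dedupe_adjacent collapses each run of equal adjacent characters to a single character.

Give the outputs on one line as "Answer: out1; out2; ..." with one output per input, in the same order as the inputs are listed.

Execution, op by op:
  "ylqrme" -> "zmrsnf" -> "fnsrmz" -> "srmz" -> "srmz" -> "s"
  "mbvvpryzj" -> "ncwwqszak" -> "kazsqwwcn" -> "zsqwwcn" -> "zsqwcn" -> "z"
  "ycor" -> "zdps" -> "spdz" -> "dz" -> "dz" -> "d"
  "mrvuzpxrq" -> "nswvaqysr" -> "rsyqavwsn" -> "yqavwsn" -> "yqavwsn" -> "y"
  "yblorecetkiw" -> "zcmpsfdfuljx" -> "xjlufdfspmcz" -> "lufdfspmcz" -> "lufdfspmcz" -> "l"

"s"; "z"; "d"; "y"; "l"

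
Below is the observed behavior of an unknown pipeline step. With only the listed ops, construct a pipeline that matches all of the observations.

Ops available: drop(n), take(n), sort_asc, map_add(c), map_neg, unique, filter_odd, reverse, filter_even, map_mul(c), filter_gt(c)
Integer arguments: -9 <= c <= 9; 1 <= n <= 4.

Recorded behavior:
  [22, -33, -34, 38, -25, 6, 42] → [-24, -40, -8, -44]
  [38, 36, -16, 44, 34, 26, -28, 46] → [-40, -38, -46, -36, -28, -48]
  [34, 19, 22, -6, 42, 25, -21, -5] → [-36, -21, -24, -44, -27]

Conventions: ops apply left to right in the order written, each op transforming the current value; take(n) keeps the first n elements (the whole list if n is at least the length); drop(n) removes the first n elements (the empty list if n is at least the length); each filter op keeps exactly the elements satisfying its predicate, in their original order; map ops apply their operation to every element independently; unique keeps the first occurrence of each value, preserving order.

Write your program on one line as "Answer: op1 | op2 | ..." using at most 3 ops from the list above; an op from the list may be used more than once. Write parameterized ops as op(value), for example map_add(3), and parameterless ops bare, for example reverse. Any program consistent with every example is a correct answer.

filter_gt(-2) | map_neg | map_add(-2)

Check, running the answer program on each example:
  [22, -33, -34, 38, -25, 6, 42] -> [22, 38, 6, 42] -> [-22, -38, -6, -42] -> [-24, -40, -8, -44]
  [38, 36, -16, 44, 34, 26, -28, 46] -> [38, 36, 44, 34, 26, 46] -> [-38, -36, -44, -34, -26, -46] -> [-40, -38, -46, -36, -28, -48]
  [34, 19, 22, -6, 42, 25, -21, -5] -> [34, 19, 22, 42, 25] -> [-34, -19, -22, -42, -25] -> [-36, -21, -24, -44, -27]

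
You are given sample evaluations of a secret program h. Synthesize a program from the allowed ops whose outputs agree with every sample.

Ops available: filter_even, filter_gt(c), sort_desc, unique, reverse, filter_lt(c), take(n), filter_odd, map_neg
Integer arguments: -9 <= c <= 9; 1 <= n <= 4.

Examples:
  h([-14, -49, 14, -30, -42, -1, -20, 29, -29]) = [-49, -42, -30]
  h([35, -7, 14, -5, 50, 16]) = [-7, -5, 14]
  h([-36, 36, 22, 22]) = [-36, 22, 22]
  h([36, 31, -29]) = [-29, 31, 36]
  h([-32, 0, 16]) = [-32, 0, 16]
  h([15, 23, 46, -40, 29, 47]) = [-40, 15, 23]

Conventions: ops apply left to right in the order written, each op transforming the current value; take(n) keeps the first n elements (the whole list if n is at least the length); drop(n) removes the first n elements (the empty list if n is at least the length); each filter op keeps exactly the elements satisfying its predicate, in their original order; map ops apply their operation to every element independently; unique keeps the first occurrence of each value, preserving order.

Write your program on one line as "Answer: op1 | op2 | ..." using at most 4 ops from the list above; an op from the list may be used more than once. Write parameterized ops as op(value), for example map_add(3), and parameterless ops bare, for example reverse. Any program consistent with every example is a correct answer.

map_neg | sort_desc | take(3) | map_neg

Check, running the answer program on each example:
  [-14, -49, 14, -30, -42, -1, -20, 29, -29] -> [14, 49, -14, 30, 42, 1, 20, -29, 29] -> [49, 42, 30, 29, 20, 14, 1, -14, -29] -> [49, 42, 30] -> [-49, -42, -30]
  [35, -7, 14, -5, 50, 16] -> [-35, 7, -14, 5, -50, -16] -> [7, 5, -14, -16, -35, -50] -> [7, 5, -14] -> [-7, -5, 14]
  [-36, 36, 22, 22] -> [36, -36, -22, -22] -> [36, -22, -22, -36] -> [36, -22, -22] -> [-36, 22, 22]
  [36, 31, -29] -> [-36, -31, 29] -> [29, -31, -36] -> [29, -31, -36] -> [-29, 31, 36]
  [-32, 0, 16] -> [32, 0, -16] -> [32, 0, -16] -> [32, 0, -16] -> [-32, 0, 16]
  [15, 23, 46, -40, 29, 47] -> [-15, -23, -46, 40, -29, -47] -> [40, -15, -23, -29, -46, -47] -> [40, -15, -23] -> [-40, 15, 23]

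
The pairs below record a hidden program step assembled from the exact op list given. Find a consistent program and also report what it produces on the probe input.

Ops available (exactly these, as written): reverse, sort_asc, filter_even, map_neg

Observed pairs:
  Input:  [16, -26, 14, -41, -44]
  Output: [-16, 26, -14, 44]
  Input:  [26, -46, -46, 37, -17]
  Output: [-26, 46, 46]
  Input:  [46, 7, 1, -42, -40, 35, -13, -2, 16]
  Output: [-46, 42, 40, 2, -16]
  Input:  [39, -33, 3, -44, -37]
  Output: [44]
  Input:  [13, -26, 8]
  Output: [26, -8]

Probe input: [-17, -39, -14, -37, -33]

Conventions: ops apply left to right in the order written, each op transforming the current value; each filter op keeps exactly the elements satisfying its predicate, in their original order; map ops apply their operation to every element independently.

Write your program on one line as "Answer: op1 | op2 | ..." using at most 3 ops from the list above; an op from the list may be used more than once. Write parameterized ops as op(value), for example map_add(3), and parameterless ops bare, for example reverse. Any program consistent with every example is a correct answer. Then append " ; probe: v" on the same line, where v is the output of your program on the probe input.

map_neg | filter_even ; probe: [14]

Check, running the answer program on each example:
  [16, -26, 14, -41, -44] -> [-16, 26, -14, 41, 44] -> [-16, 26, -14, 44]
  [26, -46, -46, 37, -17] -> [-26, 46, 46, -37, 17] -> [-26, 46, 46]
  [46, 7, 1, -42, -40, 35, -13, -2, 16] -> [-46, -7, -1, 42, 40, -35, 13, 2, -16] -> [-46, 42, 40, 2, -16]
  [39, -33, 3, -44, -37] -> [-39, 33, -3, 44, 37] -> [44]
  [13, -26, 8] -> [-13, 26, -8] -> [26, -8]
  probe: [-17, -39, -14, -37, -33] -> [17, 39, 14, 37, 33] -> [14]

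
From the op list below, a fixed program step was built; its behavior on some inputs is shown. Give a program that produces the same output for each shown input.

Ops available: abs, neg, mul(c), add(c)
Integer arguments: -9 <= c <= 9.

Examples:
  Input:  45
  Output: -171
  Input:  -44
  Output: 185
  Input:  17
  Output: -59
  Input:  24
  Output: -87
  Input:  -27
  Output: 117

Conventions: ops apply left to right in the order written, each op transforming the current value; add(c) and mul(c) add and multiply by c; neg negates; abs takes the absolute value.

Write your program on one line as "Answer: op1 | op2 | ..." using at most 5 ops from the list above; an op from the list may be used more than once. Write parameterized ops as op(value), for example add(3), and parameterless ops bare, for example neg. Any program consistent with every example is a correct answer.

mul(4) | neg | add(1) | add(8)

Check, running the answer program on each example:
  45 -> 180 -> -180 -> -179 -> -171
  -44 -> -176 -> 176 -> 177 -> 185
  17 -> 68 -> -68 -> -67 -> -59
  24 -> 96 -> -96 -> -95 -> -87
  -27 -> -108 -> 108 -> 109 -> 117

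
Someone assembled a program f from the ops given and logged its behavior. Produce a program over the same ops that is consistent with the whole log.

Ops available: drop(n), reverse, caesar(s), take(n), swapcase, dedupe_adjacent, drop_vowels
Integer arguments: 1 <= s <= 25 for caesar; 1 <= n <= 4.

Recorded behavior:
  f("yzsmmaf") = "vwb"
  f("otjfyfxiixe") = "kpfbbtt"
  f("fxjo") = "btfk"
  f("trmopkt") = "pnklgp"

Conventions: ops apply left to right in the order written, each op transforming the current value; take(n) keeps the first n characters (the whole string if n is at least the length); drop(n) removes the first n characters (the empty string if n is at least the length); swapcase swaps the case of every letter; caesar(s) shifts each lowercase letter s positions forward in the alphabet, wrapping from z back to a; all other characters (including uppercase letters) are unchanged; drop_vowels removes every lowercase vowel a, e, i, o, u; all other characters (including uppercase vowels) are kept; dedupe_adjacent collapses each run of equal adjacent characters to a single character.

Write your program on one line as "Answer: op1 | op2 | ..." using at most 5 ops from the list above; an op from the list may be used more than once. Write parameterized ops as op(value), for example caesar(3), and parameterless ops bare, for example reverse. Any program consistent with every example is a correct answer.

caesar(15) | caesar(1) | caesar(6) | drop_vowels

Check, running the answer program on each example:
  "yzsmmaf" -> "nohbbpu" -> "opiccqv" -> "uvoiiwb" -> "vwb"
  "otjfyfxiixe" -> "diyunumxxmt" -> "ejzvovnyynu" -> "kpfbubteeta" -> "kpfbbtt"
  "fxjo" -> "umyd" -> "vnze" -> "btfk" -> "btfk"
  "trmopkt" -> "igbdezi" -> "jhcefaj" -> "pniklgp" -> "pnklgp"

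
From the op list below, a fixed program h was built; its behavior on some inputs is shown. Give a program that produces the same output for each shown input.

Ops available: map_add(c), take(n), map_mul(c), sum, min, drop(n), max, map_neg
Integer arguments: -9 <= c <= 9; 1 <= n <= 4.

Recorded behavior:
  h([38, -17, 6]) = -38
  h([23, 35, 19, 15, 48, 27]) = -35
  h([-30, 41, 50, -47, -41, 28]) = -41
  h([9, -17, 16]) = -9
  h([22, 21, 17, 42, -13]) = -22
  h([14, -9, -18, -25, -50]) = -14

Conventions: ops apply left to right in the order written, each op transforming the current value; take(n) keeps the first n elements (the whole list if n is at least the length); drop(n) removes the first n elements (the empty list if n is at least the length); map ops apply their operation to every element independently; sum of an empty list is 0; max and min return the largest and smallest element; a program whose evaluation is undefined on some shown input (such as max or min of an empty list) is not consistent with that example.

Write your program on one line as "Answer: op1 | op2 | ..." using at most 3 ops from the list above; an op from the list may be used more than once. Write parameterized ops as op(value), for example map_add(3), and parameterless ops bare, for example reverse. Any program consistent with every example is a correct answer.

map_neg | take(2) | min

Check, running the answer program on each example:
  [38, -17, 6] -> [-38, 17, -6] -> [-38, 17] -> -38
  [23, 35, 19, 15, 48, 27] -> [-23, -35, -19, -15, -48, -27] -> [-23, -35] -> -35
  [-30, 41, 50, -47, -41, 28] -> [30, -41, -50, 47, 41, -28] -> [30, -41] -> -41
  [9, -17, 16] -> [-9, 17, -16] -> [-9, 17] -> -9
  [22, 21, 17, 42, -13] -> [-22, -21, -17, -42, 13] -> [-22, -21] -> -22
  [14, -9, -18, -25, -50] -> [-14, 9, 18, 25, 50] -> [-14, 9] -> -14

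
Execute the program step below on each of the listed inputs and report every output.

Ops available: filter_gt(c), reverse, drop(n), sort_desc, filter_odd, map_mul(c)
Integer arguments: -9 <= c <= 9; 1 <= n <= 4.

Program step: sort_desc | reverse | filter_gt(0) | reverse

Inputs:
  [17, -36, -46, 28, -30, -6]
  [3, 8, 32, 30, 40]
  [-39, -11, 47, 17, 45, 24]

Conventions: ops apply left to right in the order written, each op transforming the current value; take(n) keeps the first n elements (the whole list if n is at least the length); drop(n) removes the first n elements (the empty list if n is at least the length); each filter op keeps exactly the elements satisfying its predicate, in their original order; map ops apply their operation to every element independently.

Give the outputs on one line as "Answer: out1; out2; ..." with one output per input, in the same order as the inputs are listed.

Execution, op by op:
  [17, -36, -46, 28, -30, -6] -> [28, 17, -6, -30, -36, -46] -> [-46, -36, -30, -6, 17, 28] -> [17, 28] -> [28, 17]
  [3, 8, 32, 30, 40] -> [40, 32, 30, 8, 3] -> [3, 8, 30, 32, 40] -> [3, 8, 30, 32, 40] -> [40, 32, 30, 8, 3]
  [-39, -11, 47, 17, 45, 24] -> [47, 45, 24, 17, -11, -39] -> [-39, -11, 17, 24, 45, 47] -> [17, 24, 45, 47] -> [47, 45, 24, 17]

[28, 17]; [40, 32, 30, 8, 3]; [47, 45, 24, 17]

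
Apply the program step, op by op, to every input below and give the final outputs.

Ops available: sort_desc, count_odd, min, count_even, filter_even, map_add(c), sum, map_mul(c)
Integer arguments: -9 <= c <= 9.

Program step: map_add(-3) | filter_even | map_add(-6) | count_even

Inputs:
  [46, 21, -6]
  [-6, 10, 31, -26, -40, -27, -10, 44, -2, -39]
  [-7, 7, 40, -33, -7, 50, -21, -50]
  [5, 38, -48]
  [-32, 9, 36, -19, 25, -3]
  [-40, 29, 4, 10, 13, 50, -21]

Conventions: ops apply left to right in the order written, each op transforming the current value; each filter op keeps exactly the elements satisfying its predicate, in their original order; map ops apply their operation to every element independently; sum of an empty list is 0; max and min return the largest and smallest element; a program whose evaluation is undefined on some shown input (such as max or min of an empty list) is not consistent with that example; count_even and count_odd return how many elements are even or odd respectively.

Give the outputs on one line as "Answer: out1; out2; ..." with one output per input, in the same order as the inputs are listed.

Execution, op by op:
  [46, 21, -6] -> [43, 18, -9] -> [18] -> [12] -> 1
  [-6, 10, 31, -26, -40, -27, -10, 44, -2, -39] -> [-9, 7, 28, -29, -43, -30, -13, 41, -5, -42] -> [28, -30, -42] -> [22, -36, -48] -> 3
  [-7, 7, 40, -33, -7, 50, -21, -50] -> [-10, 4, 37, -36, -10, 47, -24, -53] -> [-10, 4, -36, -10, -24] -> [-16, -2, -42, -16, -30] -> 5
  [5, 38, -48] -> [2, 35, -51] -> [2] -> [-4] -> 1
  [-32, 9, 36, -19, 25, -3] -> [-35, 6, 33, -22, 22, -6] -> [6, -22, 22, -6] -> [0, -28, 16, -12] -> 4
  [-40, 29, 4, 10, 13, 50, -21] -> [-43, 26, 1, 7, 10, 47, -24] -> [26, 10, -24] -> [20, 4, -30] -> 3

1; 3; 5; 1; 4; 3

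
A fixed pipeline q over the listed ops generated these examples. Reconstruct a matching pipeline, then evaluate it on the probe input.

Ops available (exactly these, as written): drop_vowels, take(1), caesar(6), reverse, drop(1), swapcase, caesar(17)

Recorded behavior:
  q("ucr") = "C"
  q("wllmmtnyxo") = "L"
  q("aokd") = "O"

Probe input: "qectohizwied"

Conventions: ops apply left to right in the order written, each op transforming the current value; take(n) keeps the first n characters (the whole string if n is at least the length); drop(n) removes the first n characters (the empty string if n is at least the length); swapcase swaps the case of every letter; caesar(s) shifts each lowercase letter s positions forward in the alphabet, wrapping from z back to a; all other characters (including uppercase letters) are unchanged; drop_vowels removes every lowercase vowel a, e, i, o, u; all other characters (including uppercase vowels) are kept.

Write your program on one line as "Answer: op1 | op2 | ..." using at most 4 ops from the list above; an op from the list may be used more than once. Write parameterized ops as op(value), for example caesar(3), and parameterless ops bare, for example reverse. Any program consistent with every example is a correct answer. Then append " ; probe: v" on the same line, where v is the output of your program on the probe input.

drop(1) | take(1) | swapcase ; probe: "E"

Check, running the answer program on each example:
  "ucr" -> "cr" -> "c" -> "C"
  "wllmmtnyxo" -> "llmmtnyxo" -> "l" -> "L"
  "aokd" -> "okd" -> "o" -> "O"
  probe: "qectohizwied" -> "ectohizwied" -> "e" -> "E"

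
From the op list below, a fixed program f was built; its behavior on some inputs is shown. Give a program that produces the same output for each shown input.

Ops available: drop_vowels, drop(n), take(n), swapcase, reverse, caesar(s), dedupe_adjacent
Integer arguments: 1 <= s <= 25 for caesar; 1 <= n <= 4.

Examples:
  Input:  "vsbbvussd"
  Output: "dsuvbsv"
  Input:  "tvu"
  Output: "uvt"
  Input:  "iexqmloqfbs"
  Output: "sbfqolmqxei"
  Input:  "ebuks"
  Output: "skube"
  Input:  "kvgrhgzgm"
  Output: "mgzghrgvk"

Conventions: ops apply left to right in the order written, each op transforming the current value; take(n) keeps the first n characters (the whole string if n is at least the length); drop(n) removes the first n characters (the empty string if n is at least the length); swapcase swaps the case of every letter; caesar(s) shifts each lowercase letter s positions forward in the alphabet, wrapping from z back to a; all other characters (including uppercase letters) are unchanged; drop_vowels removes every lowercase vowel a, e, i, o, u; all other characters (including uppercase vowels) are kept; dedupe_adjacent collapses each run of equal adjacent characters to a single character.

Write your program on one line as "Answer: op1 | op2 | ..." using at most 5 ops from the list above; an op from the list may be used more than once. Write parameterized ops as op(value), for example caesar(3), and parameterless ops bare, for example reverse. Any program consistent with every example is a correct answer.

swapcase | reverse | swapcase | dedupe_adjacent

Check, running the answer program on each example:
  "vsbbvussd" -> "VSBBVUSSD" -> "DSSUVBBSV" -> "dssuvbbsv" -> "dsuvbsv"
  "tvu" -> "TVU" -> "UVT" -> "uvt" -> "uvt"
  "iexqmloqfbs" -> "IEXQMLOQFBS" -> "SBFQOLMQXEI" -> "sbfqolmqxei" -> "sbfqolmqxei"
  "ebuks" -> "EBUKS" -> "SKUBE" -> "skube" -> "skube"
  "kvgrhgzgm" -> "KVGRHGZGM" -> "MGZGHRGVK" -> "mgzghrgvk" -> "mgzghrgvk"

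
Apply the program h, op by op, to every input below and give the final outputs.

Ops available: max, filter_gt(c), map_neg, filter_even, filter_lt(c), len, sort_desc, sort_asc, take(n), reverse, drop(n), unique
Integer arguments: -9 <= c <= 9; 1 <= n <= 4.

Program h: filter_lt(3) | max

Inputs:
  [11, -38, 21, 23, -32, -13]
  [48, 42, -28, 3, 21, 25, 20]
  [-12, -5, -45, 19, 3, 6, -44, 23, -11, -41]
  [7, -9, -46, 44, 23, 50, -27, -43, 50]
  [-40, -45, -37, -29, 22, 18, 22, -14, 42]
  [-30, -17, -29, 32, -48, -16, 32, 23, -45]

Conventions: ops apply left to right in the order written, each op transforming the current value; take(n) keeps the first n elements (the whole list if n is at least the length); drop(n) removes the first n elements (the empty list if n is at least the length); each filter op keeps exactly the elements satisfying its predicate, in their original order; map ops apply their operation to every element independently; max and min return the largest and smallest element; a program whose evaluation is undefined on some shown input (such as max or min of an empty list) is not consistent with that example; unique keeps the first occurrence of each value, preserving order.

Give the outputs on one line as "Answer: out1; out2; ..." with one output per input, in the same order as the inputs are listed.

-13; -28; -5; -9; -14; -16

Execution, op by op:
  [11, -38, 21, 23, -32, -13] -> [-38, -32, -13] -> -13
  [48, 42, -28, 3, 21, 25, 20] -> [-28] -> -28
  [-12, -5, -45, 19, 3, 6, -44, 23, -11, -41] -> [-12, -5, -45, -44, -11, -41] -> -5
  [7, -9, -46, 44, 23, 50, -27, -43, 50] -> [-9, -46, -27, -43] -> -9
  [-40, -45, -37, -29, 22, 18, 22, -14, 42] -> [-40, -45, -37, -29, -14] -> -14
  [-30, -17, -29, 32, -48, -16, 32, 23, -45] -> [-30, -17, -29, -48, -16, -45] -> -16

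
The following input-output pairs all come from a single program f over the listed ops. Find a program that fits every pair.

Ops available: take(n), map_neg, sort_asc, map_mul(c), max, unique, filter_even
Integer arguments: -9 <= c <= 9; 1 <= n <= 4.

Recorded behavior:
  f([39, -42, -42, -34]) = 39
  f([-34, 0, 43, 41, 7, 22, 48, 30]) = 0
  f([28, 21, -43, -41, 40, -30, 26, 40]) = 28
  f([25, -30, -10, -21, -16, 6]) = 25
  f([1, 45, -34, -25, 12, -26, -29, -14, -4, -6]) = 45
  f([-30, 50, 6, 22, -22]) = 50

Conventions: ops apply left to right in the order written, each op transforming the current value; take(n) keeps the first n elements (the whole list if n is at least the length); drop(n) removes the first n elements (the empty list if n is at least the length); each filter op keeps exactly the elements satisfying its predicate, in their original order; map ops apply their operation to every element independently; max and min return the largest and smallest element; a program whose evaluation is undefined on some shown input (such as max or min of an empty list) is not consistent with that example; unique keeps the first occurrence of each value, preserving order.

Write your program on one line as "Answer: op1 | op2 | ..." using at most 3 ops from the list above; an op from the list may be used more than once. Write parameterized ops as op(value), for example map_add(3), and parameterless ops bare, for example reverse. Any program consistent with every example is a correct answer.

take(2) | max

Check, running the answer program on each example:
  [39, -42, -42, -34] -> [39, -42] -> 39
  [-34, 0, 43, 41, 7, 22, 48, 30] -> [-34, 0] -> 0
  [28, 21, -43, -41, 40, -30, 26, 40] -> [28, 21] -> 28
  [25, -30, -10, -21, -16, 6] -> [25, -30] -> 25
  [1, 45, -34, -25, 12, -26, -29, -14, -4, -6] -> [1, 45] -> 45
  [-30, 50, 6, 22, -22] -> [-30, 50] -> 50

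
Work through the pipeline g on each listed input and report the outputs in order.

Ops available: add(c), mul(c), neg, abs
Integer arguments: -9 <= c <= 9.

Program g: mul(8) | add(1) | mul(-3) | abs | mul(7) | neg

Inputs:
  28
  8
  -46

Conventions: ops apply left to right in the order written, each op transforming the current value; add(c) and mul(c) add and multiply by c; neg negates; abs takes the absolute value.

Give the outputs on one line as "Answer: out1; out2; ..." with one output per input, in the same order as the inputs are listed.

Execution, op by op:
  28 -> 224 -> 225 -> -675 -> 675 -> 4725 -> -4725
  8 -> 64 -> 65 -> -195 -> 195 -> 1365 -> -1365
  -46 -> -368 -> -367 -> 1101 -> 1101 -> 7707 -> -7707

-4725; -1365; -7707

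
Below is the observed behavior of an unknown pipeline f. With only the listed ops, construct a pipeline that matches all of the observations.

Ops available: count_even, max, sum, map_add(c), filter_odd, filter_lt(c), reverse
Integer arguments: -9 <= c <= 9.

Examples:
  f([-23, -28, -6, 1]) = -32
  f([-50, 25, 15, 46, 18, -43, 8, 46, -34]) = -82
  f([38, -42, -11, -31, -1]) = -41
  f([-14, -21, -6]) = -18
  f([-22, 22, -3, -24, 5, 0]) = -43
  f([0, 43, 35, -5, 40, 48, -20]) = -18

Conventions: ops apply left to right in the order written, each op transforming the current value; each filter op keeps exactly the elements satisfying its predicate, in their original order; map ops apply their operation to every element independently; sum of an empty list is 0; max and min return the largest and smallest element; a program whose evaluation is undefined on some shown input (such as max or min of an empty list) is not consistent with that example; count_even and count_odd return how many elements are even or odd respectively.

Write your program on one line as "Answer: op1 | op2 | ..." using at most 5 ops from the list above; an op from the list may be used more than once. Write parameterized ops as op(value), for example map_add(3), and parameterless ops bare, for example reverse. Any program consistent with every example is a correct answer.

map_add(1) | filter_odd | reverse | filter_lt(2) | sum

Check, running the answer program on each example:
  [-23, -28, -6, 1] -> [-22, -27, -5, 2] -> [-27, -5] -> [-5, -27] -> [-5, -27] -> -32
  [-50, 25, 15, 46, 18, -43, 8, 46, -34] -> [-49, 26, 16, 47, 19, -42, 9, 47, -33] -> [-49, 47, 19, 9, 47, -33] -> [-33, 47, 9, 19, 47, -49] -> [-33, -49] -> -82
  [38, -42, -11, -31, -1] -> [39, -41, -10, -30, 0] -> [39, -41] -> [-41, 39] -> [-41] -> -41
  [-14, -21, -6] -> [-13, -20, -5] -> [-13, -5] -> [-5, -13] -> [-5, -13] -> -18
  [-22, 22, -3, -24, 5, 0] -> [-21, 23, -2, -23, 6, 1] -> [-21, 23, -23, 1] -> [1, -23, 23, -21] -> [1, -23, -21] -> -43
  [0, 43, 35, -5, 40, 48, -20] -> [1, 44, 36, -4, 41, 49, -19] -> [1, 41, 49, -19] -> [-19, 49, 41, 1] -> [-19, 1] -> -18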